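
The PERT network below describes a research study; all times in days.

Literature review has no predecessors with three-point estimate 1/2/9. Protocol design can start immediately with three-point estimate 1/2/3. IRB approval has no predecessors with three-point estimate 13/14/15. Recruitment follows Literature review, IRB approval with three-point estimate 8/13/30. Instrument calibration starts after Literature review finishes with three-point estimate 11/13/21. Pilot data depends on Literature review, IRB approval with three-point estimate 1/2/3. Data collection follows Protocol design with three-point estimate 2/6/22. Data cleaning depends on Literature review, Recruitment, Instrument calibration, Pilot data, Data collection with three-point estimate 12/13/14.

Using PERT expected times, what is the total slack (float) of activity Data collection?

te_Literature review = (1 + 4·2 + 9)/6 = 18/6 = 3
te_Protocol design = (1 + 4·2 + 3)/6 = 12/6 = 2
te_IRB approval = (13 + 4·14 + 15)/6 = 84/6 = 14
te_Recruitment = (8 + 4·13 + 30)/6 = 90/6 = 15
te_Instrument calibration = (11 + 4·13 + 21)/6 = 84/6 = 14
te_Pilot data = (1 + 4·2 + 3)/6 = 12/6 = 2
te_Data collection = (2 + 4·6 + 22)/6 = 48/6 = 8
te_Data cleaning = (12 + 4·13 + 14)/6 = 78/6 = 13

Forward pass:
ES_Literature review = 0; EF_Literature review = 3
ES_Protocol design = 0; EF_Protocol design = 2
ES_IRB approval = 0; EF_IRB approval = 14
ES_Recruitment = max(EF_Literature review=3, EF_IRB approval=14) = 14; EF_Recruitment = 14+15 = 29
ES_Instrument calibration = 3; EF_Instrument calibration = 3+14 = 17
ES_Pilot data = max(EF_Literature review=3, EF_IRB approval=14) = 14; EF_Pilot data = 14+2 = 16
ES_Data collection = 2; EF_Data collection = 2+8 = 10
ES_Data cleaning = max(EF_Literature review=3, EF_Recruitment=29, EF_Instrument calibration=17, EF_Pilot data=16, EF_Data collection=10) = 29; EF_Data cleaning = 29+13 = 42
Expected project duration μ = 42 days. Critical path: IRB approval → Recruitment → Data cleaning.

Backward pass:
LF_Data cleaning = 42; LS_Data cleaning = 42−13 = 29
LF_Data collection = LS_Data cleaning = 29; LS_Data collection = 29−8 = 21
LF_Pilot data = LS_Data cleaning = 29; LS_Pilot data = 29−2 = 27
LF_Instrument calibration = LS_Data cleaning = 29; LS_Instrument calibration = 29−14 = 15
LF_Recruitment = LS_Data cleaning = 29; LS_Recruitment = 29−15 = 14
LF_IRB approval = min(LS_Recruitment=14, LS_Pilot data=27) = 14; LS_IRB approval = 14−14 = 0
LF_Protocol design = LS_Data collection = 21; LS_Protocol design = 21−2 = 19
LF_Literature review = min(LS_Recruitment=14, LS_Instrument calibration=15, LS_Pilot data=27, LS_Data cleaning=29) = 14; LS_Literature review = 14−3 = 11
Slack_Data collection = LS_Data collection − ES_Data collection = 21 − 2 = 19

19 days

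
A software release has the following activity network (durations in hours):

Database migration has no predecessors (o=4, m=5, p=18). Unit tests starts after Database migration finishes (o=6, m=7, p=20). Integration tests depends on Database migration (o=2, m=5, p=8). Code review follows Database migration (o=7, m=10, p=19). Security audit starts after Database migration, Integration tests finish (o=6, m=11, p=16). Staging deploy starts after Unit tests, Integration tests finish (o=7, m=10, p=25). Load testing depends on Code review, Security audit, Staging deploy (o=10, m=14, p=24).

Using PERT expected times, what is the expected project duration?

43 hours

te_Database migration = (4 + 4·5 + 18)/6 = 42/6 = 7
te_Unit tests = (6 + 4·7 + 20)/6 = 54/6 = 9
te_Integration tests = (2 + 4·5 + 8)/6 = 30/6 = 5
te_Code review = (7 + 4·10 + 19)/6 = 66/6 = 11
te_Security audit = (6 + 4·11 + 16)/6 = 66/6 = 11
te_Staging deploy = (7 + 4·10 + 25)/6 = 72/6 = 12
te_Load testing = (10 + 4·14 + 24)/6 = 90/6 = 15

Forward pass:
ES_Database migration = 0; EF_Database migration = 7
ES_Unit tests = 7; EF_Unit tests = 7+9 = 16
ES_Integration tests = 7; EF_Integration tests = 7+5 = 12
ES_Code review = 7; EF_Code review = 7+11 = 18
ES_Security audit = max(EF_Database migration=7, EF_Integration tests=12) = 12; EF_Security audit = 12+11 = 23
ES_Staging deploy = max(EF_Unit tests=16, EF_Integration tests=12) = 16; EF_Staging deploy = 16+12 = 28
ES_Load testing = max(EF_Code review=18, EF_Security audit=23, EF_Staging deploy=28) = 28; EF_Load testing = 28+15 = 43
Expected project duration μ = 43 hours. Critical path: Database migration → Unit tests → Staging deploy → Load testing.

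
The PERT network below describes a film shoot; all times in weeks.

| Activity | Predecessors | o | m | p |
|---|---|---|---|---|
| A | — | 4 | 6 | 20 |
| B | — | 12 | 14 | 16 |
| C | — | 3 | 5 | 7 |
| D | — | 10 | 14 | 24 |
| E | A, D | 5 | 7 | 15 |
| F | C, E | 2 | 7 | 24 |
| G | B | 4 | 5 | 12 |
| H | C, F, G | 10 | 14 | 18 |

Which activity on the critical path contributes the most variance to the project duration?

te_A = (4 + 4·6 + 20)/6 = 48/6 = 8; σ²_A = ((20−4)/6)² = 7.111
te_B = (12 + 4·14 + 16)/6 = 84/6 = 14; σ²_B = ((16−12)/6)² = 0.444
te_C = (3 + 4·5 + 7)/6 = 30/6 = 5; σ²_C = ((7−3)/6)² = 0.444
te_D = (10 + 4·14 + 24)/6 = 90/6 = 15; σ²_D = ((24−10)/6)² = 5.444
te_E = (5 + 4·7 + 15)/6 = 48/6 = 8; σ²_E = ((15−5)/6)² = 2.778
te_F = (2 + 4·7 + 24)/6 = 54/6 = 9; σ²_F = ((24−2)/6)² = 13.444
te_G = (4 + 4·5 + 12)/6 = 36/6 = 6; σ²_G = ((12−4)/6)² = 1.778
te_H = (10 + 4·14 + 18)/6 = 84/6 = 14; σ²_H = ((18−10)/6)² = 1.778

Forward pass:
ES_A = 0; EF_A = 8
ES_B = 0; EF_B = 14
ES_C = 0; EF_C = 5
ES_D = 0; EF_D = 15
ES_E = max(EF_A=8, EF_D=15) = 15; EF_E = 15+8 = 23
ES_F = max(EF_C=5, EF_E=23) = 23; EF_F = 23+9 = 32
ES_G = 14; EF_G = 14+6 = 20
ES_H = max(EF_C=5, EF_F=32, EF_G=20) = 32; EF_H = 32+14 = 46
Expected project duration μ = 46 weeks. Critical path: D → E → F → H.

Variances on critical path: σ²_D=5.444, σ²_E=2.778, σ²_F=13.444, σ²_H=1.778.
Largest is σ²_F = 13.444.

F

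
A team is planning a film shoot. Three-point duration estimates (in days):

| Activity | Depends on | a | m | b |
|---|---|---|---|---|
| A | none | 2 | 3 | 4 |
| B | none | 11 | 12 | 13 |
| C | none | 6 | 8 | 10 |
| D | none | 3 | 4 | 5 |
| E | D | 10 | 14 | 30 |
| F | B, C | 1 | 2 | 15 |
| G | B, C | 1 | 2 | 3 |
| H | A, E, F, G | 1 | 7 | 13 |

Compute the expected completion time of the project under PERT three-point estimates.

te_A = (2 + 4·3 + 4)/6 = 18/6 = 3
te_B = (11 + 4·12 + 13)/6 = 72/6 = 12
te_C = (6 + 4·8 + 10)/6 = 48/6 = 8
te_D = (3 + 4·4 + 5)/6 = 24/6 = 4
te_E = (10 + 4·14 + 30)/6 = 96/6 = 16
te_F = (1 + 4·2 + 15)/6 = 24/6 = 4
te_G = (1 + 4·2 + 3)/6 = 12/6 = 2
te_H = (1 + 4·7 + 13)/6 = 42/6 = 7

Forward pass:
ES_A = 0; EF_A = 3
ES_B = 0; EF_B = 12
ES_C = 0; EF_C = 8
ES_D = 0; EF_D = 4
ES_E = 4; EF_E = 4+16 = 20
ES_F = max(EF_B=12, EF_C=8) = 12; EF_F = 12+4 = 16
ES_G = max(EF_B=12, EF_C=8) = 12; EF_G = 12+2 = 14
ES_H = max(EF_A=3, EF_E=20, EF_F=16, EF_G=14) = 20; EF_H = 20+7 = 27
Expected project duration μ = 27 days. Critical path: D → E → H.

27 days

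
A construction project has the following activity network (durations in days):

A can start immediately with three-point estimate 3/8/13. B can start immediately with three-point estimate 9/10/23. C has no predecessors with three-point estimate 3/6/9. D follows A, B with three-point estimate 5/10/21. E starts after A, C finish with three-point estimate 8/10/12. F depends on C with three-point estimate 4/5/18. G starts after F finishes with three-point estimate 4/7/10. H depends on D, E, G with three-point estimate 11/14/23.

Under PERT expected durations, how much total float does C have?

3 days

te_A = (3 + 4·8 + 13)/6 = 48/6 = 8
te_B = (9 + 4·10 + 23)/6 = 72/6 = 12
te_C = (3 + 4·6 + 9)/6 = 36/6 = 6
te_D = (5 + 4·10 + 21)/6 = 66/6 = 11
te_E = (8 + 4·10 + 12)/6 = 60/6 = 10
te_F = (4 + 4·5 + 18)/6 = 42/6 = 7
te_G = (4 + 4·7 + 10)/6 = 42/6 = 7
te_H = (11 + 4·14 + 23)/6 = 90/6 = 15

Forward pass:
ES_A = 0; EF_A = 8
ES_B = 0; EF_B = 12
ES_C = 0; EF_C = 6
ES_D = max(EF_A=8, EF_B=12) = 12; EF_D = 12+11 = 23
ES_E = max(EF_A=8, EF_C=6) = 8; EF_E = 8+10 = 18
ES_F = 6; EF_F = 6+7 = 13
ES_G = 13; EF_G = 13+7 = 20
ES_H = max(EF_D=23, EF_E=18, EF_G=20) = 23; EF_H = 23+15 = 38
Expected project duration μ = 38 days. Critical path: B → D → H.

Backward pass:
LF_H = 38; LS_H = 38−15 = 23
LF_G = LS_H = 23; LS_G = 23−7 = 16
LF_F = LS_G = 16; LS_F = 16−7 = 9
LF_E = LS_H = 23; LS_E = 23−10 = 13
LF_D = LS_H = 23; LS_D = 23−11 = 12
LF_C = min(LS_E=13, LS_F=9) = 9; LS_C = 9−6 = 3
LF_B = LS_D = 12; LS_B = 12−12 = 0
LF_A = min(LS_D=12, LS_E=13) = 12; LS_A = 12−8 = 4
Slack_C = LS_C − ES_C = 3 − 0 = 3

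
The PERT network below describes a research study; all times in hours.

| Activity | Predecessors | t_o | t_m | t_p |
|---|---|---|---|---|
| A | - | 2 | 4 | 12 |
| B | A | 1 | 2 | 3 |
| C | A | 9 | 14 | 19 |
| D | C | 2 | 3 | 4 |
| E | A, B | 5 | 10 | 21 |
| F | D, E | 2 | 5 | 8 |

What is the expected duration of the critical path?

te_A = (2 + 4·4 + 12)/6 = 30/6 = 5
te_B = (1 + 4·2 + 3)/6 = 12/6 = 2
te_C = (9 + 4·14 + 19)/6 = 84/6 = 14
te_D = (2 + 4·3 + 4)/6 = 18/6 = 3
te_E = (5 + 4·10 + 21)/6 = 66/6 = 11
te_F = (2 + 4·5 + 8)/6 = 30/6 = 5

Forward pass:
ES_A = 0; EF_A = 5
ES_B = 5; EF_B = 5+2 = 7
ES_C = 5; EF_C = 5+14 = 19
ES_D = 19; EF_D = 19+3 = 22
ES_E = max(EF_A=5, EF_B=7) = 7; EF_E = 7+11 = 18
ES_F = max(EF_D=22, EF_E=18) = 22; EF_F = 22+5 = 27
Expected project duration μ = 27 hours. Critical path: A → C → D → F.

27 hours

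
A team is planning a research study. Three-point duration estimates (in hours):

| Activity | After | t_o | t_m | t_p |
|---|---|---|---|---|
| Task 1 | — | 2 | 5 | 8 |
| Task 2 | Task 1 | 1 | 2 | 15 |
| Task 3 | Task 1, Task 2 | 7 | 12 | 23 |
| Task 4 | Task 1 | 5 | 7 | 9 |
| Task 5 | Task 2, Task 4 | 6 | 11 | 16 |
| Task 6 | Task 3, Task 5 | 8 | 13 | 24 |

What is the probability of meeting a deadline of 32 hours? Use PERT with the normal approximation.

te_Task 1 = (2 + 4·5 + 8)/6 = 30/6 = 5; σ²_Task 1 = ((8−2)/6)² = 1.000
te_Task 2 = (1 + 4·2 + 15)/6 = 24/6 = 4; σ²_Task 2 = ((15−1)/6)² = 5.444
te_Task 3 = (7 + 4·12 + 23)/6 = 78/6 = 13; σ²_Task 3 = ((23−7)/6)² = 7.111
te_Task 4 = (5 + 4·7 + 9)/6 = 42/6 = 7; σ²_Task 4 = ((9−5)/6)² = 0.444
te_Task 5 = (6 + 4·11 + 16)/6 = 66/6 = 11; σ²_Task 5 = ((16−6)/6)² = 2.778
te_Task 6 = (8 + 4·13 + 24)/6 = 84/6 = 14; σ²_Task 6 = ((24−8)/6)² = 7.111

Forward pass:
ES_Task 1 = 0; EF_Task 1 = 5
ES_Task 2 = 5; EF_Task 2 = 5+4 = 9
ES_Task 3 = max(EF_Task 1=5, EF_Task 2=9) = 9; EF_Task 3 = 9+13 = 22
ES_Task 4 = 5; EF_Task 4 = 5+7 = 12
ES_Task 5 = max(EF_Task 2=9, EF_Task 4=12) = 12; EF_Task 5 = 12+11 = 23
ES_Task 6 = max(EF_Task 3=22, EF_Task 5=23) = 23; EF_Task 6 = 23+14 = 37
Expected project duration μ = 37 hours. Critical path: Task 1 → Task 4 → Task 5 → Task 6.

Variance along critical path = 1.000 + 0.444 + 2.778 + 7.111 = 11.333; σ = √11.333 = 3.367 hours.
Z = (32 − 37) / 3.367 = -1.485
P(T ≤ 32) = Φ(-1.485) ≈ 0.069

0.069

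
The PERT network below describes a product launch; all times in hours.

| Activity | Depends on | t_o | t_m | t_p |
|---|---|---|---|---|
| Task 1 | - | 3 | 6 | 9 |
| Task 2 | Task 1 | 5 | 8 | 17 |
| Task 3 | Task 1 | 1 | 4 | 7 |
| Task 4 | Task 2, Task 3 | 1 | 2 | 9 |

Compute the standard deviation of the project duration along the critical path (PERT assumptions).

te_Task 1 = (3 + 4·6 + 9)/6 = 36/6 = 6; σ²_Task 1 = ((9−3)/6)² = 1.000
te_Task 2 = (5 + 4·8 + 17)/6 = 54/6 = 9; σ²_Task 2 = ((17−5)/6)² = 4.000
te_Task 3 = (1 + 4·4 + 7)/6 = 24/6 = 4; σ²_Task 3 = ((7−1)/6)² = 1.000
te_Task 4 = (1 + 4·2 + 9)/6 = 18/6 = 3; σ²_Task 4 = ((9−1)/6)² = 1.778

Forward pass:
ES_Task 1 = 0; EF_Task 1 = 6
ES_Task 2 = 6; EF_Task 2 = 6+9 = 15
ES_Task 3 = 6; EF_Task 3 = 6+4 = 10
ES_Task 4 = max(EF_Task 2=15, EF_Task 3=10) = 15; EF_Task 4 = 15+3 = 18
Expected project duration μ = 18 hours. Critical path: Task 1 → Task 2 → Task 4.

Variance along critical path = 1.000 + 4.000 + 1.778 = 6.778
σ = √6.778 = 2.603 hours

2.60 hours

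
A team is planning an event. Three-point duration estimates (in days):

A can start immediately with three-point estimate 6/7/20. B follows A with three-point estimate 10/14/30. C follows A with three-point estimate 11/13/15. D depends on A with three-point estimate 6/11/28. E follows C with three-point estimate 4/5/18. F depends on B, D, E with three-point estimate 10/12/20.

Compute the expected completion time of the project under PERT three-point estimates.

te_A = (6 + 4·7 + 20)/6 = 54/6 = 9
te_B = (10 + 4·14 + 30)/6 = 96/6 = 16
te_C = (11 + 4·13 + 15)/6 = 78/6 = 13
te_D = (6 + 4·11 + 28)/6 = 78/6 = 13
te_E = (4 + 4·5 + 18)/6 = 42/6 = 7
te_F = (10 + 4·12 + 20)/6 = 78/6 = 13

Forward pass:
ES_A = 0; EF_A = 9
ES_B = 9; EF_B = 9+16 = 25
ES_C = 9; EF_C = 9+13 = 22
ES_D = 9; EF_D = 9+13 = 22
ES_E = 22; EF_E = 22+7 = 29
ES_F = max(EF_B=25, EF_D=22, EF_E=29) = 29; EF_F = 29+13 = 42
Expected project duration μ = 42 days. Critical path: A → C → E → F.

42 days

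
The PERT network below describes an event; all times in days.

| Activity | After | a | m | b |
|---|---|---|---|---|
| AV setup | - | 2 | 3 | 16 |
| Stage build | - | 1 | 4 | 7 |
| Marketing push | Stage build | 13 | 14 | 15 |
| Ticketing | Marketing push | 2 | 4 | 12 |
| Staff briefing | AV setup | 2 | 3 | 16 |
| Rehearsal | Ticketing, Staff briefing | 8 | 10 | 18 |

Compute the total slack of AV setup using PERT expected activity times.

te_AV setup = (2 + 4·3 + 16)/6 = 30/6 = 5
te_Stage build = (1 + 4·4 + 7)/6 = 24/6 = 4
te_Marketing push = (13 + 4·14 + 15)/6 = 84/6 = 14
te_Ticketing = (2 + 4·4 + 12)/6 = 30/6 = 5
te_Staff briefing = (2 + 4·3 + 16)/6 = 30/6 = 5
te_Rehearsal = (8 + 4·10 + 18)/6 = 66/6 = 11

Forward pass:
ES_AV setup = 0; EF_AV setup = 5
ES_Stage build = 0; EF_Stage build = 4
ES_Marketing push = 4; EF_Marketing push = 4+14 = 18
ES_Ticketing = 18; EF_Ticketing = 18+5 = 23
ES_Staff briefing = 5; EF_Staff briefing = 5+5 = 10
ES_Rehearsal = max(EF_Ticketing=23, EF_Staff briefing=10) = 23; EF_Rehearsal = 23+11 = 34
Expected project duration μ = 34 days. Critical path: Stage build → Marketing push → Ticketing → Rehearsal.

Backward pass:
LF_Rehearsal = 34; LS_Rehearsal = 34−11 = 23
LF_Staff briefing = LS_Rehearsal = 23; LS_Staff briefing = 23−5 = 18
LF_Ticketing = LS_Rehearsal = 23; LS_Ticketing = 23−5 = 18
LF_Marketing push = LS_Ticketing = 18; LS_Marketing push = 18−14 = 4
LF_Stage build = LS_Marketing push = 4; LS_Stage build = 4−4 = 0
LF_AV setup = LS_Staff briefing = 18; LS_AV setup = 18−5 = 13
Slack_AV setup = LS_AV setup − ES_AV setup = 13 − 0 = 13

13 days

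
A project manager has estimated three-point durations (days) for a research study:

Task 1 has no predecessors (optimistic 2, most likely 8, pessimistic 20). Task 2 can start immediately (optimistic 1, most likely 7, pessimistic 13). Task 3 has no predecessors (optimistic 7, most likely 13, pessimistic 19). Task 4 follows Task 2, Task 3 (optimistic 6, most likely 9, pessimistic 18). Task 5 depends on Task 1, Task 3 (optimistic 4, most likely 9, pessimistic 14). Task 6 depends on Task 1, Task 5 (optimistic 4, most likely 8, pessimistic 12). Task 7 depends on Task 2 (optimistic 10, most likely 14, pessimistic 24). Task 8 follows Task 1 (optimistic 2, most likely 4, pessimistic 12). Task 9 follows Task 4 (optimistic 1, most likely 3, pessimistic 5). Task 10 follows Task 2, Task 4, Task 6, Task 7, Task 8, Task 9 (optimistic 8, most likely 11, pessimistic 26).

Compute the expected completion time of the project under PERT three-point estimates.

43 days

te_Task 1 = (2 + 4·8 + 20)/6 = 54/6 = 9
te_Task 2 = (1 + 4·7 + 13)/6 = 42/6 = 7
te_Task 3 = (7 + 4·13 + 19)/6 = 78/6 = 13
te_Task 4 = (6 + 4·9 + 18)/6 = 60/6 = 10
te_Task 5 = (4 + 4·9 + 14)/6 = 54/6 = 9
te_Task 6 = (4 + 4·8 + 12)/6 = 48/6 = 8
te_Task 7 = (10 + 4·14 + 24)/6 = 90/6 = 15
te_Task 8 = (2 + 4·4 + 12)/6 = 30/6 = 5
te_Task 9 = (1 + 4·3 + 5)/6 = 18/6 = 3
te_Task 10 = (8 + 4·11 + 26)/6 = 78/6 = 13

Forward pass:
ES_Task 1 = 0; EF_Task 1 = 9
ES_Task 2 = 0; EF_Task 2 = 7
ES_Task 3 = 0; EF_Task 3 = 13
ES_Task 4 = max(EF_Task 2=7, EF_Task 3=13) = 13; EF_Task 4 = 13+10 = 23
ES_Task 5 = max(EF_Task 1=9, EF_Task 3=13) = 13; EF_Task 5 = 13+9 = 22
ES_Task 6 = max(EF_Task 1=9, EF_Task 5=22) = 22; EF_Task 6 = 22+8 = 30
ES_Task 7 = 7; EF_Task 7 = 7+15 = 22
ES_Task 8 = 9; EF_Task 8 = 9+5 = 14
ES_Task 9 = 23; EF_Task 9 = 23+3 = 26
ES_Task 10 = max(EF_Task 2=7, EF_Task 4=23, EF_Task 6=30, EF_Task 7=22, EF_Task 8=14, EF_Task 9=26) = 30; EF_Task 10 = 30+13 = 43
Expected project duration μ = 43 days. Critical path: Task 3 → Task 5 → Task 6 → Task 10.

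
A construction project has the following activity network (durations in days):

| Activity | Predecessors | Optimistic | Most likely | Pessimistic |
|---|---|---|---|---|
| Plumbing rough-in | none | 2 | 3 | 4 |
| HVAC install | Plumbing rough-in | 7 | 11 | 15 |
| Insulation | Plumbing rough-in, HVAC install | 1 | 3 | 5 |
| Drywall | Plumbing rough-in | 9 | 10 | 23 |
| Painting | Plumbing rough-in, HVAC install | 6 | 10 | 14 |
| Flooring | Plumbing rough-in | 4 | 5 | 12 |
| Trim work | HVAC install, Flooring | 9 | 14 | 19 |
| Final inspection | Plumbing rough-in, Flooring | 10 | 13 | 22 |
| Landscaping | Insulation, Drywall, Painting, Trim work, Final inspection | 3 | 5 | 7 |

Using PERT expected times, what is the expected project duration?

te_Plumbing rough-in = (2 + 4·3 + 4)/6 = 18/6 = 3
te_HVAC install = (7 + 4·11 + 15)/6 = 66/6 = 11
te_Insulation = (1 + 4·3 + 5)/6 = 18/6 = 3
te_Drywall = (9 + 4·10 + 23)/6 = 72/6 = 12
te_Painting = (6 + 4·10 + 14)/6 = 60/6 = 10
te_Flooring = (4 + 4·5 + 12)/6 = 36/6 = 6
te_Trim work = (9 + 4·14 + 19)/6 = 84/6 = 14
te_Final inspection = (10 + 4·13 + 22)/6 = 84/6 = 14
te_Landscaping = (3 + 4·5 + 7)/6 = 30/6 = 5

Forward pass:
ES_Plumbing rough-in = 0; EF_Plumbing rough-in = 3
ES_HVAC install = 3; EF_HVAC install = 3+11 = 14
ES_Insulation = max(EF_Plumbing rough-in=3, EF_HVAC install=14) = 14; EF_Insulation = 14+3 = 17
ES_Drywall = 3; EF_Drywall = 3+12 = 15
ES_Painting = max(EF_Plumbing rough-in=3, EF_HVAC install=14) = 14; EF_Painting = 14+10 = 24
ES_Flooring = 3; EF_Flooring = 3+6 = 9
ES_Trim work = max(EF_HVAC install=14, EF_Flooring=9) = 14; EF_Trim work = 14+14 = 28
ES_Final inspection = max(EF_Plumbing rough-in=3, EF_Flooring=9) = 9; EF_Final inspection = 9+14 = 23
ES_Landscaping = max(EF_Insulation=17, EF_Drywall=15, EF_Painting=24, EF_Trim work=28, EF_Final inspection=23) = 28; EF_Landscaping = 28+5 = 33
Expected project duration μ = 33 days. Critical path: Plumbing rough-in → HVAC install → Trim work → Landscaping.

33 days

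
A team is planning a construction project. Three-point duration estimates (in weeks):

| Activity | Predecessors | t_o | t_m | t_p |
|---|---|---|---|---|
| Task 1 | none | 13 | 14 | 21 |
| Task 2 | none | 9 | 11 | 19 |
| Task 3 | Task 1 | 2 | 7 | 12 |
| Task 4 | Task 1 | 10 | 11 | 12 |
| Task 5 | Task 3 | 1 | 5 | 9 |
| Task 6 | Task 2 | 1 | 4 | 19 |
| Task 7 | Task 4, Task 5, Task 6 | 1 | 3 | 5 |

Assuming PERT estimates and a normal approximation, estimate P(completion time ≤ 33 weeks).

0.875

te_Task 1 = (13 + 4·14 + 21)/6 = 90/6 = 15; σ²_Task 1 = ((21−13)/6)² = 1.778
te_Task 2 = (9 + 4·11 + 19)/6 = 72/6 = 12; σ²_Task 2 = ((19−9)/6)² = 2.778
te_Task 3 = (2 + 4·7 + 12)/6 = 42/6 = 7; σ²_Task 3 = ((12−2)/6)² = 2.778
te_Task 4 = (10 + 4·11 + 12)/6 = 66/6 = 11; σ²_Task 4 = ((12−10)/6)² = 0.111
te_Task 5 = (1 + 4·5 + 9)/6 = 30/6 = 5; σ²_Task 5 = ((9−1)/6)² = 1.778
te_Task 6 = (1 + 4·4 + 19)/6 = 36/6 = 6; σ²_Task 6 = ((19−1)/6)² = 9.000
te_Task 7 = (1 + 4·3 + 5)/6 = 18/6 = 3; σ²_Task 7 = ((5−1)/6)² = 0.444

Forward pass:
ES_Task 1 = 0; EF_Task 1 = 15
ES_Task 2 = 0; EF_Task 2 = 12
ES_Task 3 = 15; EF_Task 3 = 15+7 = 22
ES_Task 4 = 15; EF_Task 4 = 15+11 = 26
ES_Task 5 = 22; EF_Task 5 = 22+5 = 27
ES_Task 6 = 12; EF_Task 6 = 12+6 = 18
ES_Task 7 = max(EF_Task 4=26, EF_Task 5=27, EF_Task 6=18) = 27; EF_Task 7 = 27+3 = 30
Expected project duration μ = 30 weeks. Critical path: Task 1 → Task 3 → Task 5 → Task 7.

Variance along critical path = 1.778 + 2.778 + 1.778 + 0.444 = 6.778; σ = √6.778 = 2.603 weeks.
Z = (33 − 30) / 2.603 = 1.152
P(T ≤ 33) = Φ(1.152) ≈ 0.875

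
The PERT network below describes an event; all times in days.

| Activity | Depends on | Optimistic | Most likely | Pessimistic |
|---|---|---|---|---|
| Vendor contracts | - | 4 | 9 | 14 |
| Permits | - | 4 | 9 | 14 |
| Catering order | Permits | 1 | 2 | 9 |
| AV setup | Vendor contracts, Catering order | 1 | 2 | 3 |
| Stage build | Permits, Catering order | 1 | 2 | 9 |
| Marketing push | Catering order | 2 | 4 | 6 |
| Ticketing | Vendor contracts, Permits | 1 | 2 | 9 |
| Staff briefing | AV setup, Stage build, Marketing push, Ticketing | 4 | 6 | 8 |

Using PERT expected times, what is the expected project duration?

22 days

te_Vendor contracts = (4 + 4·9 + 14)/6 = 54/6 = 9
te_Permits = (4 + 4·9 + 14)/6 = 54/6 = 9
te_Catering order = (1 + 4·2 + 9)/6 = 18/6 = 3
te_AV setup = (1 + 4·2 + 3)/6 = 12/6 = 2
te_Stage build = (1 + 4·2 + 9)/6 = 18/6 = 3
te_Marketing push = (2 + 4·4 + 6)/6 = 24/6 = 4
te_Ticketing = (1 + 4·2 + 9)/6 = 18/6 = 3
te_Staff briefing = (4 + 4·6 + 8)/6 = 36/6 = 6

Forward pass:
ES_Vendor contracts = 0; EF_Vendor contracts = 9
ES_Permits = 0; EF_Permits = 9
ES_Catering order = 9; EF_Catering order = 9+3 = 12
ES_AV setup = max(EF_Vendor contracts=9, EF_Catering order=12) = 12; EF_AV setup = 12+2 = 14
ES_Stage build = max(EF_Permits=9, EF_Catering order=12) = 12; EF_Stage build = 12+3 = 15
ES_Marketing push = 12; EF_Marketing push = 12+4 = 16
ES_Ticketing = max(EF_Vendor contracts=9, EF_Permits=9) = 9; EF_Ticketing = 9+3 = 12
ES_Staff briefing = max(EF_AV setup=14, EF_Stage build=15, EF_Marketing push=16, EF_Ticketing=12) = 16; EF_Staff briefing = 16+6 = 22
Expected project duration μ = 22 days. Critical path: Permits → Catering order → Marketing push → Staff briefing.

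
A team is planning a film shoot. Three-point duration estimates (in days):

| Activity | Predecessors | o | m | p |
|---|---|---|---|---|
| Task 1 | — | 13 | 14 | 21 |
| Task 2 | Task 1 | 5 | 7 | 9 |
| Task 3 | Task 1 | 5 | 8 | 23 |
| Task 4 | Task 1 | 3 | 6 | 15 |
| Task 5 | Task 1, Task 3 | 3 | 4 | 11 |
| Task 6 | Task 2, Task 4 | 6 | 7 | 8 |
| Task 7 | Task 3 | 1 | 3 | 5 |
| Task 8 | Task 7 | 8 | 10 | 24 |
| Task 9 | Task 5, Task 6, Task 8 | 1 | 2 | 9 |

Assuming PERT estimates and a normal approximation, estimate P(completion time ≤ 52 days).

0.978

te_Task 1 = (13 + 4·14 + 21)/6 = 90/6 = 15; σ²_Task 1 = ((21−13)/6)² = 1.778
te_Task 2 = (5 + 4·7 + 9)/6 = 42/6 = 7; σ²_Task 2 = ((9−5)/6)² = 0.444
te_Task 3 = (5 + 4·8 + 23)/6 = 60/6 = 10; σ²_Task 3 = ((23−5)/6)² = 9.000
te_Task 4 = (3 + 4·6 + 15)/6 = 42/6 = 7; σ²_Task 4 = ((15−3)/6)² = 4.000
te_Task 5 = (3 + 4·4 + 11)/6 = 30/6 = 5; σ²_Task 5 = ((11−3)/6)² = 1.778
te_Task 6 = (6 + 4·7 + 8)/6 = 42/6 = 7; σ²_Task 6 = ((8−6)/6)² = 0.111
te_Task 7 = (1 + 4·3 + 5)/6 = 18/6 = 3; σ²_Task 7 = ((5−1)/6)² = 0.444
te_Task 8 = (8 + 4·10 + 24)/6 = 72/6 = 12; σ²_Task 8 = ((24−8)/6)² = 7.111
te_Task 9 = (1 + 4·2 + 9)/6 = 18/6 = 3; σ²_Task 9 = ((9−1)/6)² = 1.778

Forward pass:
ES_Task 1 = 0; EF_Task 1 = 15
ES_Task 2 = 15; EF_Task 2 = 15+7 = 22
ES_Task 3 = 15; EF_Task 3 = 15+10 = 25
ES_Task 4 = 15; EF_Task 4 = 15+7 = 22
ES_Task 5 = max(EF_Task 1=15, EF_Task 3=25) = 25; EF_Task 5 = 25+5 = 30
ES_Task 6 = max(EF_Task 2=22, EF_Task 4=22) = 22; EF_Task 6 = 22+7 = 29
ES_Task 7 = 25; EF_Task 7 = 25+3 = 28
ES_Task 8 = 28; EF_Task 8 = 28+12 = 40
ES_Task 9 = max(EF_Task 5=30, EF_Task 6=29, EF_Task 8=40) = 40; EF_Task 9 = 40+3 = 43
Expected project duration μ = 43 days. Critical path: Task 1 → Task 3 → Task 7 → Task 8 → Task 9.

Variance along critical path = 1.778 + 9.000 + 0.444 + 7.111 + 1.778 = 20.111; σ = √20.111 = 4.485 days.
Z = (52 − 43) / 4.485 = 2.007
P(T ≤ 52) = Φ(2.007) ≈ 0.978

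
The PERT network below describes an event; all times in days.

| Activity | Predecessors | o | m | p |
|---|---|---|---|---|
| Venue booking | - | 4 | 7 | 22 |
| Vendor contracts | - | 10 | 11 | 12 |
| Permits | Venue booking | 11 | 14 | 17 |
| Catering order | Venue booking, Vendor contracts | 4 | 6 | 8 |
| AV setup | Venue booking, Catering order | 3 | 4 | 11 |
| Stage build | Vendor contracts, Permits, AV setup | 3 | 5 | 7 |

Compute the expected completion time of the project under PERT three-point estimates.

28 days

te_Venue booking = (4 + 4·7 + 22)/6 = 54/6 = 9
te_Vendor contracts = (10 + 4·11 + 12)/6 = 66/6 = 11
te_Permits = (11 + 4·14 + 17)/6 = 84/6 = 14
te_Catering order = (4 + 4·6 + 8)/6 = 36/6 = 6
te_AV setup = (3 + 4·4 + 11)/6 = 30/6 = 5
te_Stage build = (3 + 4·5 + 7)/6 = 30/6 = 5

Forward pass:
ES_Venue booking = 0; EF_Venue booking = 9
ES_Vendor contracts = 0; EF_Vendor contracts = 11
ES_Permits = 9; EF_Permits = 9+14 = 23
ES_Catering order = max(EF_Venue booking=9, EF_Vendor contracts=11) = 11; EF_Catering order = 11+6 = 17
ES_AV setup = max(EF_Venue booking=9, EF_Catering order=17) = 17; EF_AV setup = 17+5 = 22
ES_Stage build = max(EF_Vendor contracts=11, EF_Permits=23, EF_AV setup=22) = 23; EF_Stage build = 23+5 = 28
Expected project duration μ = 28 days. Critical path: Venue booking → Permits → Stage build.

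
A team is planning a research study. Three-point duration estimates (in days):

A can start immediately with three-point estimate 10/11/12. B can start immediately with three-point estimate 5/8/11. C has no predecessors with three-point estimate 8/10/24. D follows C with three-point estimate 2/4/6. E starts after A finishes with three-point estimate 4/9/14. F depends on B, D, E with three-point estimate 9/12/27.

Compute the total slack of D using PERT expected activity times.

te_A = (10 + 4·11 + 12)/6 = 66/6 = 11
te_B = (5 + 4·8 + 11)/6 = 48/6 = 8
te_C = (8 + 4·10 + 24)/6 = 72/6 = 12
te_D = (2 + 4·4 + 6)/6 = 24/6 = 4
te_E = (4 + 4·9 + 14)/6 = 54/6 = 9
te_F = (9 + 4·12 + 27)/6 = 84/6 = 14

Forward pass:
ES_A = 0; EF_A = 11
ES_B = 0; EF_B = 8
ES_C = 0; EF_C = 12
ES_D = 12; EF_D = 12+4 = 16
ES_E = 11; EF_E = 11+9 = 20
ES_F = max(EF_B=8, EF_D=16, EF_E=20) = 20; EF_F = 20+14 = 34
Expected project duration μ = 34 days. Critical path: A → E → F.

Backward pass:
LF_F = 34; LS_F = 34−14 = 20
LF_E = LS_F = 20; LS_E = 20−9 = 11
LF_D = LS_F = 20; LS_D = 20−4 = 16
LF_C = LS_D = 16; LS_C = 16−12 = 4
LF_B = LS_F = 20; LS_B = 20−8 = 12
LF_A = LS_E = 11; LS_A = 11−11 = 0
Slack_D = LS_D − ES_D = 16 − 12 = 4

4 days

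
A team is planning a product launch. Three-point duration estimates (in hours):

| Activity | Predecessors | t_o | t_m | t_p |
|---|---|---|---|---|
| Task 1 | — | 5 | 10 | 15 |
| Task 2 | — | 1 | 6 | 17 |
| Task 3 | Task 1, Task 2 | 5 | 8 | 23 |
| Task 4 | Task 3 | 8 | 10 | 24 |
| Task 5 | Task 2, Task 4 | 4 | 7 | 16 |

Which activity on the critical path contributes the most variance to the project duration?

te_Task 1 = (5 + 4·10 + 15)/6 = 60/6 = 10; σ²_Task 1 = ((15−5)/6)² = 2.778
te_Task 2 = (1 + 4·6 + 17)/6 = 42/6 = 7; σ²_Task 2 = ((17−1)/6)² = 7.111
te_Task 3 = (5 + 4·8 + 23)/6 = 60/6 = 10; σ²_Task 3 = ((23−5)/6)² = 9.000
te_Task 4 = (8 + 4·10 + 24)/6 = 72/6 = 12; σ²_Task 4 = ((24−8)/6)² = 7.111
te_Task 5 = (4 + 4·7 + 16)/6 = 48/6 = 8; σ²_Task 5 = ((16−4)/6)² = 4.000

Forward pass:
ES_Task 1 = 0; EF_Task 1 = 10
ES_Task 2 = 0; EF_Task 2 = 7
ES_Task 3 = max(EF_Task 1=10, EF_Task 2=7) = 10; EF_Task 3 = 10+10 = 20
ES_Task 4 = 20; EF_Task 4 = 20+12 = 32
ES_Task 5 = max(EF_Task 2=7, EF_Task 4=32) = 32; EF_Task 5 = 32+8 = 40
Expected project duration μ = 40 hours. Critical path: Task 1 → Task 3 → Task 4 → Task 5.

Variances on critical path: σ²_Task 1=2.778, σ²_Task 3=9.000, σ²_Task 4=7.111, σ²_Task 5=4.000.
Largest is σ²_Task 3 = 9.000.

Task 3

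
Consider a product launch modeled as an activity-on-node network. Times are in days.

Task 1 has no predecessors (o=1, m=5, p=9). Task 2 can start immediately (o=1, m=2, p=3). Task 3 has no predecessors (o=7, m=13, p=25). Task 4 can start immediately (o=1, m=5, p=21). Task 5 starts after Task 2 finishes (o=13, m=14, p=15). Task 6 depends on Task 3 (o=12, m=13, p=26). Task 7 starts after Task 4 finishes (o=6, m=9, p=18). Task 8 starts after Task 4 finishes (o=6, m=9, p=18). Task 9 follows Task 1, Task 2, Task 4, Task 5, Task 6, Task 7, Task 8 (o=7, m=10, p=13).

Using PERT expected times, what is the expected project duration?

39 days

te_Task 1 = (1 + 4·5 + 9)/6 = 30/6 = 5
te_Task 2 = (1 + 4·2 + 3)/6 = 12/6 = 2
te_Task 3 = (7 + 4·13 + 25)/6 = 84/6 = 14
te_Task 4 = (1 + 4·5 + 21)/6 = 42/6 = 7
te_Task 5 = (13 + 4·14 + 15)/6 = 84/6 = 14
te_Task 6 = (12 + 4·13 + 26)/6 = 90/6 = 15
te_Task 7 = (6 + 4·9 + 18)/6 = 60/6 = 10
te_Task 8 = (6 + 4·9 + 18)/6 = 60/6 = 10
te_Task 9 = (7 + 4·10 + 13)/6 = 60/6 = 10

Forward pass:
ES_Task 1 = 0; EF_Task 1 = 5
ES_Task 2 = 0; EF_Task 2 = 2
ES_Task 3 = 0; EF_Task 3 = 14
ES_Task 4 = 0; EF_Task 4 = 7
ES_Task 5 = 2; EF_Task 5 = 2+14 = 16
ES_Task 6 = 14; EF_Task 6 = 14+15 = 29
ES_Task 7 = 7; EF_Task 7 = 7+10 = 17
ES_Task 8 = 7; EF_Task 8 = 7+10 = 17
ES_Task 9 = max(EF_Task 1=5, EF_Task 2=2, EF_Task 4=7, EF_Task 5=16, EF_Task 6=29, EF_Task 7=17, EF_Task 8=17) = 29; EF_Task 9 = 29+10 = 39
Expected project duration μ = 39 days. Critical path: Task 3 → Task 6 → Task 9.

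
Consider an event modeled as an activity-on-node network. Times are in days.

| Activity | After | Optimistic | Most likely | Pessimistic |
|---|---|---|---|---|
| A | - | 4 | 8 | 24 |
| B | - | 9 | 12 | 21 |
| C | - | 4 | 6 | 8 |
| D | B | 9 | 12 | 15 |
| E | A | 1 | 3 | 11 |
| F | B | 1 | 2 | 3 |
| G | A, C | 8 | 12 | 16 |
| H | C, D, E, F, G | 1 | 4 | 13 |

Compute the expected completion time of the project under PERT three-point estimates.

30 days

te_A = (4 + 4·8 + 24)/6 = 60/6 = 10
te_B = (9 + 4·12 + 21)/6 = 78/6 = 13
te_C = (4 + 4·6 + 8)/6 = 36/6 = 6
te_D = (9 + 4·12 + 15)/6 = 72/6 = 12
te_E = (1 + 4·3 + 11)/6 = 24/6 = 4
te_F = (1 + 4·2 + 3)/6 = 12/6 = 2
te_G = (8 + 4·12 + 16)/6 = 72/6 = 12
te_H = (1 + 4·4 + 13)/6 = 30/6 = 5

Forward pass:
ES_A = 0; EF_A = 10
ES_B = 0; EF_B = 13
ES_C = 0; EF_C = 6
ES_D = 13; EF_D = 13+12 = 25
ES_E = 10; EF_E = 10+4 = 14
ES_F = 13; EF_F = 13+2 = 15
ES_G = max(EF_A=10, EF_C=6) = 10; EF_G = 10+12 = 22
ES_H = max(EF_C=6, EF_D=25, EF_E=14, EF_F=15, EF_G=22) = 25; EF_H = 25+5 = 30
Expected project duration μ = 30 days. Critical path: B → D → H.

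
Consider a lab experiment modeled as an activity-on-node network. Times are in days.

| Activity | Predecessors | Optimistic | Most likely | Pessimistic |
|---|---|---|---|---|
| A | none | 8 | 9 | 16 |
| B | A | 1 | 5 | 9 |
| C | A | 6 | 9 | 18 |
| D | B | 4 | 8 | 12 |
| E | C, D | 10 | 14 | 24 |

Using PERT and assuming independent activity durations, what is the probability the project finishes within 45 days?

0.984

te_A = (8 + 4·9 + 16)/6 = 60/6 = 10; σ²_A = ((16−8)/6)² = 1.778
te_B = (1 + 4·5 + 9)/6 = 30/6 = 5; σ²_B = ((9−1)/6)² = 1.778
te_C = (6 + 4·9 + 18)/6 = 60/6 = 10; σ²_C = ((18−6)/6)² = 4.000
te_D = (4 + 4·8 + 12)/6 = 48/6 = 8; σ²_D = ((12−4)/6)² = 1.778
te_E = (10 + 4·14 + 24)/6 = 90/6 = 15; σ²_E = ((24−10)/6)² = 5.444

Forward pass:
ES_A = 0; EF_A = 10
ES_B = 10; EF_B = 10+5 = 15
ES_C = 10; EF_C = 10+10 = 20
ES_D = 15; EF_D = 15+8 = 23
ES_E = max(EF_C=20, EF_D=23) = 23; EF_E = 23+15 = 38
Expected project duration μ = 38 days. Critical path: A → B → D → E.

Variance along critical path = 1.778 + 1.778 + 1.778 + 5.444 = 10.778; σ = √10.778 = 3.283 days.
Z = (45 − 38) / 3.283 = 2.132
P(T ≤ 45) = Φ(2.132) ≈ 0.984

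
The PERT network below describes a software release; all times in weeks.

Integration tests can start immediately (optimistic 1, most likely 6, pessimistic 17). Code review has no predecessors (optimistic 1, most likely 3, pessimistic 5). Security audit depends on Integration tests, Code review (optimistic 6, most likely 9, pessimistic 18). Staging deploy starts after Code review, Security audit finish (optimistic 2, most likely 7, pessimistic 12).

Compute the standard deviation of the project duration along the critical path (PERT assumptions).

3.73 weeks

te_Integration tests = (1 + 4·6 + 17)/6 = 42/6 = 7; σ²_Integration tests = ((17−1)/6)² = 7.111
te_Code review = (1 + 4·3 + 5)/6 = 18/6 = 3; σ²_Code review = ((5−1)/6)² = 0.444
te_Security audit = (6 + 4·9 + 18)/6 = 60/6 = 10; σ²_Security audit = ((18−6)/6)² = 4.000
te_Staging deploy = (2 + 4·7 + 12)/6 = 42/6 = 7; σ²_Staging deploy = ((12−2)/6)² = 2.778

Forward pass:
ES_Integration tests = 0; EF_Integration tests = 7
ES_Code review = 0; EF_Code review = 3
ES_Security audit = max(EF_Integration tests=7, EF_Code review=3) = 7; EF_Security audit = 7+10 = 17
ES_Staging deploy = max(EF_Code review=3, EF_Security audit=17) = 17; EF_Staging deploy = 17+7 = 24
Expected project duration μ = 24 weeks. Critical path: Integration tests → Security audit → Staging deploy.

Variance along critical path = 7.111 + 4.000 + 2.778 = 13.889
σ = √13.889 = 3.727 weeks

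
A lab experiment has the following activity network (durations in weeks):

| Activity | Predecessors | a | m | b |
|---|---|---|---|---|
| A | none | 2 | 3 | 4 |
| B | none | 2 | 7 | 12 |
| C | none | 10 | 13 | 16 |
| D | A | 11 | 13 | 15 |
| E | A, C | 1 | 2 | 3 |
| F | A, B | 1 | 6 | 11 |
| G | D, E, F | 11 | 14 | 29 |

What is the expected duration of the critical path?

32 weeks

te_A = (2 + 4·3 + 4)/6 = 18/6 = 3
te_B = (2 + 4·7 + 12)/6 = 42/6 = 7
te_C = (10 + 4·13 + 16)/6 = 78/6 = 13
te_D = (11 + 4·13 + 15)/6 = 78/6 = 13
te_E = (1 + 4·2 + 3)/6 = 12/6 = 2
te_F = (1 + 4·6 + 11)/6 = 36/6 = 6
te_G = (11 + 4·14 + 29)/6 = 96/6 = 16

Forward pass:
ES_A = 0; EF_A = 3
ES_B = 0; EF_B = 7
ES_C = 0; EF_C = 13
ES_D = 3; EF_D = 3+13 = 16
ES_E = max(EF_A=3, EF_C=13) = 13; EF_E = 13+2 = 15
ES_F = max(EF_A=3, EF_B=7) = 7; EF_F = 7+6 = 13
ES_G = max(EF_D=16, EF_E=15, EF_F=13) = 16; EF_G = 16+16 = 32
Expected project duration μ = 32 weeks. Critical path: A → D → G.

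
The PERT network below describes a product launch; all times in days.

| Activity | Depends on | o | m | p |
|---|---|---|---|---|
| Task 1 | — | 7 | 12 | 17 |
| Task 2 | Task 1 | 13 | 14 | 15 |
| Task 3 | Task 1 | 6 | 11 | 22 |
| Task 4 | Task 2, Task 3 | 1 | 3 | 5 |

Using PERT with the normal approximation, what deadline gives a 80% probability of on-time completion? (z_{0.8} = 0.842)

te_Task 1 = (7 + 4·12 + 17)/6 = 72/6 = 12; σ²_Task 1 = ((17−7)/6)² = 2.778
te_Task 2 = (13 + 4·14 + 15)/6 = 84/6 = 14; σ²_Task 2 = ((15−13)/6)² = 0.111
te_Task 3 = (6 + 4·11 + 22)/6 = 72/6 = 12; σ²_Task 3 = ((22−6)/6)² = 7.111
te_Task 4 = (1 + 4·3 + 5)/6 = 18/6 = 3; σ²_Task 4 = ((5−1)/6)² = 0.444

Forward pass:
ES_Task 1 = 0; EF_Task 1 = 12
ES_Task 2 = 12; EF_Task 2 = 12+14 = 26
ES_Task 3 = 12; EF_Task 3 = 12+12 = 24
ES_Task 4 = max(EF_Task 2=26, EF_Task 3=24) = 26; EF_Task 4 = 26+3 = 29
Expected project duration μ = 29 days. Critical path: Task 1 → Task 2 → Task 4.

Variance along critical path = 2.778 + 0.111 + 0.444 = 3.333; σ = 1.826 days.
D = μ + z·σ = 29 + 0.842·1.826 = 30.5 days

30.5 days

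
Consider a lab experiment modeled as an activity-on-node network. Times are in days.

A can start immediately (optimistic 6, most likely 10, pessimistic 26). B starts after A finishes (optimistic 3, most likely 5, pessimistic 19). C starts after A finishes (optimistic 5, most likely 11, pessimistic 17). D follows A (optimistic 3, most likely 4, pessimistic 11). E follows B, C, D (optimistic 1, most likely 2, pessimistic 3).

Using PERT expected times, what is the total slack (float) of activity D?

6 days

te_A = (6 + 4·10 + 26)/6 = 72/6 = 12
te_B = (3 + 4·5 + 19)/6 = 42/6 = 7
te_C = (5 + 4·11 + 17)/6 = 66/6 = 11
te_D = (3 + 4·4 + 11)/6 = 30/6 = 5
te_E = (1 + 4·2 + 3)/6 = 12/6 = 2

Forward pass:
ES_A = 0; EF_A = 12
ES_B = 12; EF_B = 12+7 = 19
ES_C = 12; EF_C = 12+11 = 23
ES_D = 12; EF_D = 12+5 = 17
ES_E = max(EF_B=19, EF_C=23, EF_D=17) = 23; EF_E = 23+2 = 25
Expected project duration μ = 25 days. Critical path: A → C → E.

Backward pass:
LF_E = 25; LS_E = 25−2 = 23
LF_D = LS_E = 23; LS_D = 23−5 = 18
LF_C = LS_E = 23; LS_C = 23−11 = 12
LF_B = LS_E = 23; LS_B = 23−7 = 16
LF_A = min(LS_B=16, LS_C=12, LS_D=18) = 12; LS_A = 12−12 = 0
Slack_D = LS_D − ES_D = 18 − 12 = 6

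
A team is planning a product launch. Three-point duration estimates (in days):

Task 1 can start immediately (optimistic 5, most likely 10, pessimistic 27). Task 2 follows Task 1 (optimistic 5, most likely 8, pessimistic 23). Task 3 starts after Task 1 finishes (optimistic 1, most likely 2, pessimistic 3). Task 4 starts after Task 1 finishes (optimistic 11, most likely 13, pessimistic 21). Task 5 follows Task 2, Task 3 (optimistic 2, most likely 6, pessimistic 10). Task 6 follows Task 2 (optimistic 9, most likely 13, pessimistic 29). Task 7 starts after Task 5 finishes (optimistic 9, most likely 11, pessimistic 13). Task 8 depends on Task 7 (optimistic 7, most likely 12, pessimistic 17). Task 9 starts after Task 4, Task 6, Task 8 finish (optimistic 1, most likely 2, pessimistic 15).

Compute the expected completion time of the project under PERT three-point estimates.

te_Task 1 = (5 + 4·10 + 27)/6 = 72/6 = 12
te_Task 2 = (5 + 4·8 + 23)/6 = 60/6 = 10
te_Task 3 = (1 + 4·2 + 3)/6 = 12/6 = 2
te_Task 4 = (11 + 4·13 + 21)/6 = 84/6 = 14
te_Task 5 = (2 + 4·6 + 10)/6 = 36/6 = 6
te_Task 6 = (9 + 4·13 + 29)/6 = 90/6 = 15
te_Task 7 = (9 + 4·11 + 13)/6 = 66/6 = 11
te_Task 8 = (7 + 4·12 + 17)/6 = 72/6 = 12
te_Task 9 = (1 + 4·2 + 15)/6 = 24/6 = 4

Forward pass:
ES_Task 1 = 0; EF_Task 1 = 12
ES_Task 2 = 12; EF_Task 2 = 12+10 = 22
ES_Task 3 = 12; EF_Task 3 = 12+2 = 14
ES_Task 4 = 12; EF_Task 4 = 12+14 = 26
ES_Task 5 = max(EF_Task 2=22, EF_Task 3=14) = 22; EF_Task 5 = 22+6 = 28
ES_Task 6 = 22; EF_Task 6 = 22+15 = 37
ES_Task 7 = 28; EF_Task 7 = 28+11 = 39
ES_Task 8 = 39; EF_Task 8 = 39+12 = 51
ES_Task 9 = max(EF_Task 4=26, EF_Task 6=37, EF_Task 8=51) = 51; EF_Task 9 = 51+4 = 55
Expected project duration μ = 55 days. Critical path: Task 1 → Task 2 → Task 5 → Task 7 → Task 8 → Task 9.

55 days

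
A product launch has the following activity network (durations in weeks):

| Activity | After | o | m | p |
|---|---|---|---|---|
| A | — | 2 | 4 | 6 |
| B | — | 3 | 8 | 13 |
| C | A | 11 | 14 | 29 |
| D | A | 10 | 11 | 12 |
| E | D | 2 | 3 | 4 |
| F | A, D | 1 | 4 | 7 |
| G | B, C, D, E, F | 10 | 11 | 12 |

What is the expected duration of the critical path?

te_A = (2 + 4·4 + 6)/6 = 24/6 = 4
te_B = (3 + 4·8 + 13)/6 = 48/6 = 8
te_C = (11 + 4·14 + 29)/6 = 96/6 = 16
te_D = (10 + 4·11 + 12)/6 = 66/6 = 11
te_E = (2 + 4·3 + 4)/6 = 18/6 = 3
te_F = (1 + 4·4 + 7)/6 = 24/6 = 4
te_G = (10 + 4·11 + 12)/6 = 66/6 = 11

Forward pass:
ES_A = 0; EF_A = 4
ES_B = 0; EF_B = 8
ES_C = 4; EF_C = 4+16 = 20
ES_D = 4; EF_D = 4+11 = 15
ES_E = 15; EF_E = 15+3 = 18
ES_F = max(EF_A=4, EF_D=15) = 15; EF_F = 15+4 = 19
ES_G = max(EF_B=8, EF_C=20, EF_D=15, EF_E=18, EF_F=19) = 20; EF_G = 20+11 = 31
Expected project duration μ = 31 weeks. Critical path: A → C → G.

31 weeks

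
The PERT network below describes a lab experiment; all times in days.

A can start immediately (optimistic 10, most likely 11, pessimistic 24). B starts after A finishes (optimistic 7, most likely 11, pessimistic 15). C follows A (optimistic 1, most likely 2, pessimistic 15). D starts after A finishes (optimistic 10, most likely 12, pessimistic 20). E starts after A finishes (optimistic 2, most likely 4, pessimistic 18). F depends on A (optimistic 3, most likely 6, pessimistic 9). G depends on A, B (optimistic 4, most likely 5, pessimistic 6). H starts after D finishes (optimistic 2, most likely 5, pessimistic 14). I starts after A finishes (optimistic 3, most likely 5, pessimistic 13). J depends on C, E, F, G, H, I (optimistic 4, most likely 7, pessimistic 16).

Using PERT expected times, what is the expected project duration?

te_A = (10 + 4·11 + 24)/6 = 78/6 = 13
te_B = (7 + 4·11 + 15)/6 = 66/6 = 11
te_C = (1 + 4·2 + 15)/6 = 24/6 = 4
te_D = (10 + 4·12 + 20)/6 = 78/6 = 13
te_E = (2 + 4·4 + 18)/6 = 36/6 = 6
te_F = (3 + 4·6 + 9)/6 = 36/6 = 6
te_G = (4 + 4·5 + 6)/6 = 30/6 = 5
te_H = (2 + 4·5 + 14)/6 = 36/6 = 6
te_I = (3 + 4·5 + 13)/6 = 36/6 = 6
te_J = (4 + 4·7 + 16)/6 = 48/6 = 8

Forward pass:
ES_A = 0; EF_A = 13
ES_B = 13; EF_B = 13+11 = 24
ES_C = 13; EF_C = 13+4 = 17
ES_D = 13; EF_D = 13+13 = 26
ES_E = 13; EF_E = 13+6 = 19
ES_F = 13; EF_F = 13+6 = 19
ES_G = max(EF_A=13, EF_B=24) = 24; EF_G = 24+5 = 29
ES_H = 26; EF_H = 26+6 = 32
ES_I = 13; EF_I = 13+6 = 19
ES_J = max(EF_C=17, EF_E=19, EF_F=19, EF_G=29, EF_H=32, EF_I=19) = 32; EF_J = 32+8 = 40
Expected project duration μ = 40 days. Critical path: A → D → H → J.

40 days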